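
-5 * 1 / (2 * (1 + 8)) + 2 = 31 / 18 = 1.72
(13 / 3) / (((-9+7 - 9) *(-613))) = 13 / 20229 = 0.00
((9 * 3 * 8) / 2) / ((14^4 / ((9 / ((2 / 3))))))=729 / 19208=0.04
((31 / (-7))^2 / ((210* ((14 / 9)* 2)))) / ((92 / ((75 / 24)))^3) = 9009375 / 7658004021248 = 0.00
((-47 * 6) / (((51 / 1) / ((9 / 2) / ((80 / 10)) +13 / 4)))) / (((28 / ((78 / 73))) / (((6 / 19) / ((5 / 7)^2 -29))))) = 2348073 / 263330272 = 0.01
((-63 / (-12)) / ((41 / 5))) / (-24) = -35 / 1312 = -0.03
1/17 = 0.06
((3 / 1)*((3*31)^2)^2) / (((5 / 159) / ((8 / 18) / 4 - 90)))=-3207422603277 / 5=-641484520655.40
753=753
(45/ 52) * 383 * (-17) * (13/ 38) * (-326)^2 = -7784584155/ 38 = -204857477.76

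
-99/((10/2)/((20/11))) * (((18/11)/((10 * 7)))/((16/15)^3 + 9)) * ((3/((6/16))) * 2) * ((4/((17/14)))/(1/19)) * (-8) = 4255027200/6446077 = 660.10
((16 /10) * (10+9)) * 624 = 94848 /5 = 18969.60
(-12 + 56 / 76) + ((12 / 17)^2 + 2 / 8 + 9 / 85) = -1143117 / 109820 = -10.41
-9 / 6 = -3 / 2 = -1.50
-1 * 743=-743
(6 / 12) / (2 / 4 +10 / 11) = 11 / 31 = 0.35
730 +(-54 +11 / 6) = 4067 / 6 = 677.83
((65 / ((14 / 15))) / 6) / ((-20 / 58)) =-1885 / 56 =-33.66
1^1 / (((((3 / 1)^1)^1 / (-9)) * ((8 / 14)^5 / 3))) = -151263 / 1024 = -147.72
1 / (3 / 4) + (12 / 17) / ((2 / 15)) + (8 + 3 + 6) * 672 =582962 / 51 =11430.63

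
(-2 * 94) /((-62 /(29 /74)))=1363 /1147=1.19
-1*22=-22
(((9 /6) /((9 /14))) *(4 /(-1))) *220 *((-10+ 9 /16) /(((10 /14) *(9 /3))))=81389 /9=9043.22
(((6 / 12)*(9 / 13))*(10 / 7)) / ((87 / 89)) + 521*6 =8250849 / 2639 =3126.51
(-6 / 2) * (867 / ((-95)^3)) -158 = -135462649 / 857375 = -158.00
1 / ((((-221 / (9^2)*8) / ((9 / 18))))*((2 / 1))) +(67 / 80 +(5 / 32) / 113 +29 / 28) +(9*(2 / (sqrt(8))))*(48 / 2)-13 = -155747603 / 13984880 +108*sqrt(2) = 141.60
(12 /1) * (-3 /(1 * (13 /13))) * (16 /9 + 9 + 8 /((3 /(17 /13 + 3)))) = -10420 /13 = -801.54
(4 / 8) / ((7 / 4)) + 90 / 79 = 788 / 553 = 1.42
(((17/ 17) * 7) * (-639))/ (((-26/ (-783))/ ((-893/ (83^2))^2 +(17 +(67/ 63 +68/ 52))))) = -20946869052601914/ 8020456249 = -2611680.48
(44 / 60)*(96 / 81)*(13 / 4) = 1144 / 405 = 2.82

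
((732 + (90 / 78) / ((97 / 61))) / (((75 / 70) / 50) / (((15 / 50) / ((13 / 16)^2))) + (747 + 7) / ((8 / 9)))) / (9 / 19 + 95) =1850542848 / 204545280407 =0.01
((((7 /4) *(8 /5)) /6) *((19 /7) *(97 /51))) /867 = 1843 /663255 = 0.00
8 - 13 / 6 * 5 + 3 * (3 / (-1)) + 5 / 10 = -34 / 3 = -11.33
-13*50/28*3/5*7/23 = -195/46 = -4.24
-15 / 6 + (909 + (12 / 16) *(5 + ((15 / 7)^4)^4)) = 4956556541835647279 / 33232930569601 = 149145.94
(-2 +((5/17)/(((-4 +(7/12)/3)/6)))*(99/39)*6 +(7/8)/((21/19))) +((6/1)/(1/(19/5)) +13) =100019027/3633240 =27.53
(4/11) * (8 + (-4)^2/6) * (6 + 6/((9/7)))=4096/99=41.37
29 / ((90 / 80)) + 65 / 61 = 26.84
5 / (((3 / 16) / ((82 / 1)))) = 2186.67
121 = 121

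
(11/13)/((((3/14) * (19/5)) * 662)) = 385/245271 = 0.00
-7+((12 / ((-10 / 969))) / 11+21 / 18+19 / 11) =-36239 / 330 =-109.82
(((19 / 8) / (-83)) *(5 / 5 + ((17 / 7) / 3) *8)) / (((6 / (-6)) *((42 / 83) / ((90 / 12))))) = 14915 / 4704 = 3.17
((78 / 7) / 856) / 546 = 1 / 41944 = 0.00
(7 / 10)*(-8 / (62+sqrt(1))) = -4 / 45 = -0.09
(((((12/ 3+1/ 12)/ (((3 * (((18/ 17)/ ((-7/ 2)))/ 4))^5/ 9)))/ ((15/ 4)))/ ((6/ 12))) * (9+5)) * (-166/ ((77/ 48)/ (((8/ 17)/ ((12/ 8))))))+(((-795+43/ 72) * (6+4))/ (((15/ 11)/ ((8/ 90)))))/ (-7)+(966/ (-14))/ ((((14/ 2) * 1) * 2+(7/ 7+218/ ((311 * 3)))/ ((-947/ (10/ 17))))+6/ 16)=4039031745157780019297707/ 272625665502997125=14815302.65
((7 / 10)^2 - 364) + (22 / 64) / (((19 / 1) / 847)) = -5292427 / 15200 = -348.19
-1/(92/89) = -89/92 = -0.97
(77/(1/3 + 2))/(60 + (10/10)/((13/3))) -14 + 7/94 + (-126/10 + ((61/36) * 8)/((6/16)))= 3742849/368010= 10.17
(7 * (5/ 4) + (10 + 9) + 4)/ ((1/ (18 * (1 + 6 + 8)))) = 17145/ 2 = 8572.50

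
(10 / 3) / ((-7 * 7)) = -0.07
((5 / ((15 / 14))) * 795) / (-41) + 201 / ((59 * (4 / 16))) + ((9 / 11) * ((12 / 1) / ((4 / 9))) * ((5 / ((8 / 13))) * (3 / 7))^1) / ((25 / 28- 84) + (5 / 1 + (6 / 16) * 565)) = -5068621337 / 66442673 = -76.29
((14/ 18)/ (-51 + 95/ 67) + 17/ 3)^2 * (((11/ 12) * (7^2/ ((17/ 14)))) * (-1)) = -9790974859687/ 8288801928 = -1181.23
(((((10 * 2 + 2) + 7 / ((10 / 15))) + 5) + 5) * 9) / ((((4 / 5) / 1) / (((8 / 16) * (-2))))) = -478.12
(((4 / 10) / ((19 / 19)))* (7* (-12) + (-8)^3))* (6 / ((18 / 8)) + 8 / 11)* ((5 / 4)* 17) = -567392 / 33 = -17193.70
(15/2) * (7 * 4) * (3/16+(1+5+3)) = 1929.38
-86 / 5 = -17.20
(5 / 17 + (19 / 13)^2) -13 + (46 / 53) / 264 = -212381453 / 20099508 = -10.57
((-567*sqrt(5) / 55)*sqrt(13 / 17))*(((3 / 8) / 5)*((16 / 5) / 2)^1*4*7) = -47628*sqrt(1105) / 23375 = -67.73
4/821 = 0.00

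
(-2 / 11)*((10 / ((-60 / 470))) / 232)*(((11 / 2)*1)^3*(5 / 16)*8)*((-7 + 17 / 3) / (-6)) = 142175 / 25056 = 5.67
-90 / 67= -1.34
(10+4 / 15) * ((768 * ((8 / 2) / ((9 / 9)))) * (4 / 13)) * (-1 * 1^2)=-630784 / 65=-9704.37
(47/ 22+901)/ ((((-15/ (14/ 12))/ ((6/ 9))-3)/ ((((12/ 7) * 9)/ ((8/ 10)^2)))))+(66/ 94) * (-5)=-210869715/ 215072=-980.46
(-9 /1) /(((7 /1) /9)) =-81 /7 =-11.57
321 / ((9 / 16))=1712 / 3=570.67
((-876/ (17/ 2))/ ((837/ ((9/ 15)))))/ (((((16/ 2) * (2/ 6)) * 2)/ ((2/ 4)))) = -73/ 10540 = -0.01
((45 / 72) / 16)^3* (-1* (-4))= 125 / 524288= 0.00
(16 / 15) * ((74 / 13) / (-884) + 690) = 31717624 / 43095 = 735.99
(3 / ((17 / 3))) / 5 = 9 / 85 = 0.11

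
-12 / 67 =-0.18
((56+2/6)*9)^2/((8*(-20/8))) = -257049/20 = -12852.45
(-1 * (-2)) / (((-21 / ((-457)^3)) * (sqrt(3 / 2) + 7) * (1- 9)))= -95443993 / 570 + 95443993 * sqrt(6) / 7980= -138148.72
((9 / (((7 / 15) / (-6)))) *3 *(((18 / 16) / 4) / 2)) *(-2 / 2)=10935 / 224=48.82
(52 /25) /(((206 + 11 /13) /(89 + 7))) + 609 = 41004921 /67225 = 609.97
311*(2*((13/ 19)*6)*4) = 194064/ 19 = 10213.89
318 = 318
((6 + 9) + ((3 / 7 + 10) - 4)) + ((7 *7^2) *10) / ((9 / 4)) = 97390 / 63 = 1545.87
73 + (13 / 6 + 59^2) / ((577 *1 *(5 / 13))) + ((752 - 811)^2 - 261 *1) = 57273517 / 17310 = 3308.70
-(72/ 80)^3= -729/ 1000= -0.73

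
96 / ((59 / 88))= 8448 / 59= 143.19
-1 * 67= -67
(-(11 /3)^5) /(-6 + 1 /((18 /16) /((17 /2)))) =-161051 /378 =-426.06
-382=-382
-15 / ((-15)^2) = -1 / 15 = -0.07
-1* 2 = -2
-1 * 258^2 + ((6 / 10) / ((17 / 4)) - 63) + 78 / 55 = -62294787 / 935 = -66625.44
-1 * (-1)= 1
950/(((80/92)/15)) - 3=32769/2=16384.50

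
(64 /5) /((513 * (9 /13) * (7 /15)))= 832 /10773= 0.08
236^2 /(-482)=-27848 /241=-115.55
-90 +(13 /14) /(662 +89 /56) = -3344438 /37161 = -90.00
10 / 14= 5 / 7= 0.71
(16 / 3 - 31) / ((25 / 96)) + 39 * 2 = -514 / 25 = -20.56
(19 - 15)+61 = 65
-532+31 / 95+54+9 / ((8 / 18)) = -173821 / 380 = -457.42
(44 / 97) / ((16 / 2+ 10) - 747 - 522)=-44 / 121347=-0.00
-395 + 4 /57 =-22511 /57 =-394.93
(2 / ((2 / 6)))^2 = 36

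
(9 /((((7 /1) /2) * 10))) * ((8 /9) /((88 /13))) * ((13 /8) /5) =169 /15400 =0.01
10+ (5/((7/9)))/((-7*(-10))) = 989/98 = 10.09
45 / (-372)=-15 / 124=-0.12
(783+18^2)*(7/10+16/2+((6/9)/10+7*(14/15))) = 169371/10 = 16937.10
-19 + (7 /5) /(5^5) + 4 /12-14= -32.67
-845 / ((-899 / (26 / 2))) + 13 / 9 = 110552 / 8091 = 13.66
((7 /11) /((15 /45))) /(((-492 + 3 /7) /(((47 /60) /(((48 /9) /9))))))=-0.01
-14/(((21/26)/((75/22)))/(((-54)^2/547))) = -1895400/6017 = -315.01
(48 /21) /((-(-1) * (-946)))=-0.00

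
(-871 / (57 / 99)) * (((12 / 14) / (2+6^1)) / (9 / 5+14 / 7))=-431145 / 10108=-42.65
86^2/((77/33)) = 3169.71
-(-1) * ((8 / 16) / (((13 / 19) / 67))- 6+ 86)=3353 / 26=128.96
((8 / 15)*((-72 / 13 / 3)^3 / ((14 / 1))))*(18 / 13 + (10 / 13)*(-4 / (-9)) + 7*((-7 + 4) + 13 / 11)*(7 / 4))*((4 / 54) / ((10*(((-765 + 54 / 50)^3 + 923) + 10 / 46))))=-389240960000 / 4756511012054970645477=-0.00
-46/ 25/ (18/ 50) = -46/ 9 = -5.11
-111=-111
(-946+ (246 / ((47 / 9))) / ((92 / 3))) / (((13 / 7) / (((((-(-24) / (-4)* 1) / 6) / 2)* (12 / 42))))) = 2041931 / 28106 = 72.65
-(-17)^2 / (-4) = 289 / 4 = 72.25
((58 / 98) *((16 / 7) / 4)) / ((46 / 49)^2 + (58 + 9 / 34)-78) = -27608 / 1539127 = -0.02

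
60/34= 30/17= 1.76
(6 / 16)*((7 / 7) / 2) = 3 / 16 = 0.19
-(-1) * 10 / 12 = 5 / 6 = 0.83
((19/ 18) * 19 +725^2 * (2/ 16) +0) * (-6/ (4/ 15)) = -23660345/ 16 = -1478771.56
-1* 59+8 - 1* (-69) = 18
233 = 233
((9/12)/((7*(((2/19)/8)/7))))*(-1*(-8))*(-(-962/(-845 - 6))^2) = -308256/529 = -582.71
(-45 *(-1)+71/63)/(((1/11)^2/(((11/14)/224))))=19.58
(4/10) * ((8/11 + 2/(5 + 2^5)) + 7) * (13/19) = 82342/38665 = 2.13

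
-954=-954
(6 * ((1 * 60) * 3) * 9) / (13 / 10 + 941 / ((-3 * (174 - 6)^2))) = 4115059200 / 545663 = 7541.39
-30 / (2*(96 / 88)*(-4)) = 55 / 16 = 3.44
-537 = -537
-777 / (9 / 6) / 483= -74 / 69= -1.07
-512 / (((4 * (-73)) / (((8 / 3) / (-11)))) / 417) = -142336 / 803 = -177.26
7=7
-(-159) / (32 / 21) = 3339 / 32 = 104.34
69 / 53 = 1.30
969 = 969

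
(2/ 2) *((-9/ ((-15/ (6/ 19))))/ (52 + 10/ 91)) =819/ 225245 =0.00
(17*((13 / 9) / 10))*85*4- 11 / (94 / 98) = 348307 / 423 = 823.42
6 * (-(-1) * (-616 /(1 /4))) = -14784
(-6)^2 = 36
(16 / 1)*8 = 128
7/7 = 1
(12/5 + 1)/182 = 17/910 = 0.02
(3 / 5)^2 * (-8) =-72 / 25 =-2.88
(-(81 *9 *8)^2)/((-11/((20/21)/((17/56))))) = 9700456.04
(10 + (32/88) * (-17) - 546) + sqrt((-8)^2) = -5876/11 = -534.18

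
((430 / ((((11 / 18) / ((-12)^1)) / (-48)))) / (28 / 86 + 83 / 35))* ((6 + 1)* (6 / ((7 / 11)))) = 4473100800 / 451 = 9918183.59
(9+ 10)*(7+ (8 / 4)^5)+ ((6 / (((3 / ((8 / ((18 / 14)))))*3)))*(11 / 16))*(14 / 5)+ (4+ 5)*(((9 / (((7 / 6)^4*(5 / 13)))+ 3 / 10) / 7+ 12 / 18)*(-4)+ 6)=1616587579 / 2268945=712.48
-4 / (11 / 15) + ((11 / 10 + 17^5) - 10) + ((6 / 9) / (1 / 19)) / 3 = 1405648399 / 990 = 1419846.87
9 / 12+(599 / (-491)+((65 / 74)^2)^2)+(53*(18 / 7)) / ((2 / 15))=105358906859721 / 103063861712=1022.27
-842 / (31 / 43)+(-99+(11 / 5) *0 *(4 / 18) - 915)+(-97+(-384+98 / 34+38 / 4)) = -2793683 / 1054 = -2650.55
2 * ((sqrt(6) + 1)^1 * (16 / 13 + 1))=58 / 13 + 58 * sqrt(6) / 13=15.39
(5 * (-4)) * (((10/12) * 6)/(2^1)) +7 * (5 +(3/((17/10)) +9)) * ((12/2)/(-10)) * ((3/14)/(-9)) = -4116/85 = -48.42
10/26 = 5/13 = 0.38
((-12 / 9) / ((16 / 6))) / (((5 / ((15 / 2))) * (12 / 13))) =-13 / 16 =-0.81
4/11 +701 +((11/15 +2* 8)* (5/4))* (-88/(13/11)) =-367277/429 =-856.12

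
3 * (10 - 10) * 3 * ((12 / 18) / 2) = 0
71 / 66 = 1.08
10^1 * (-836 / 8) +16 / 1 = -1029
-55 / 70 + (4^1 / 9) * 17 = 853 / 126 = 6.77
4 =4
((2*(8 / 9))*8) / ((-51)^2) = 128 / 23409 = 0.01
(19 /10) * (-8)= -76 /5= -15.20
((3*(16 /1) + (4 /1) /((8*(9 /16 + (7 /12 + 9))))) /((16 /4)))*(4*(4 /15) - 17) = -93210 /487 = -191.40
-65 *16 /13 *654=-52320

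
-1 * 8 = -8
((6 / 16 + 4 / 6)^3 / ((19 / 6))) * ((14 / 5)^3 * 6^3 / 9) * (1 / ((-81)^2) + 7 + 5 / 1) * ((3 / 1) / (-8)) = -846.23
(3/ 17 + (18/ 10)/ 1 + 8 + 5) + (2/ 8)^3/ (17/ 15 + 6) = 8718779/ 582080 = 14.98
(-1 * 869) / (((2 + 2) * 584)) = -869 / 2336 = -0.37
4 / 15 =0.27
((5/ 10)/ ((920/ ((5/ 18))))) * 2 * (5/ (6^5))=5/ 25754112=0.00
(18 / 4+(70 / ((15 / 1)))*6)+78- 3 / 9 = 110.17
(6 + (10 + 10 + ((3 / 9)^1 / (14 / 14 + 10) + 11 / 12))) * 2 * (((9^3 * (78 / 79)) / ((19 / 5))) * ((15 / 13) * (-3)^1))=-583436925 / 16511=-35336.26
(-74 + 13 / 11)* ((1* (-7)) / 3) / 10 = 1869 / 110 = 16.99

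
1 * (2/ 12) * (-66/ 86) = -11/ 86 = -0.13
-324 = -324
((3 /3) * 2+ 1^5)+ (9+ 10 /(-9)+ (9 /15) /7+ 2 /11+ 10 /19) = 769133 /65835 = 11.68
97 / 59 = 1.64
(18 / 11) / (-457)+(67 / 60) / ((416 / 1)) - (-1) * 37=37.00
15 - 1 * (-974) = 989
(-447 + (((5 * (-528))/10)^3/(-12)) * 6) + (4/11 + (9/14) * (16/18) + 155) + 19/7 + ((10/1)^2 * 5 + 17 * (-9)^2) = 708512470/77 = 9201460.65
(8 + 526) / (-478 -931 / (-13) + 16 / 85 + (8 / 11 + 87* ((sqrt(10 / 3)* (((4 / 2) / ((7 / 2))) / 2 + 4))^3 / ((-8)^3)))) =-1926935400560389739520 / 1404161032679942118977 + 70629447789400500000* sqrt(30) / 1404161032679942118977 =-1.10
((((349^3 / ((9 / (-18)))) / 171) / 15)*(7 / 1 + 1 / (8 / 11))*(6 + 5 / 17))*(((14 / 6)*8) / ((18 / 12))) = -8532826057868 / 392445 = -21742730.98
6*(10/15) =4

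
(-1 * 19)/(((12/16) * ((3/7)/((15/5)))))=-532/3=-177.33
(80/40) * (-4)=-8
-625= -625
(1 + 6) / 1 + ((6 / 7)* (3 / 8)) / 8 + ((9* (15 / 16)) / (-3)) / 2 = 631 / 112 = 5.63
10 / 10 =1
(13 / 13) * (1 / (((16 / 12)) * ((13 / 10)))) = 15 / 26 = 0.58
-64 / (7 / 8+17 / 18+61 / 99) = -16896 / 643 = -26.28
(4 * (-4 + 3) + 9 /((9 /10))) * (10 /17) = 60 /17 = 3.53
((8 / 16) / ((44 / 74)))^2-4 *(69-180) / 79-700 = -106093065 / 152944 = -693.67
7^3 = 343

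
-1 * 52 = -52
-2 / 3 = -0.67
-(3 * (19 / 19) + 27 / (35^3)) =-128652 / 42875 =-3.00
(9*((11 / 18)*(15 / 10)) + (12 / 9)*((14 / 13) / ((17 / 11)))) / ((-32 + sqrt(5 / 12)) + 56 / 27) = -177022296 / 576863261 - 1971783*sqrt(15) / 1153726522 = -0.31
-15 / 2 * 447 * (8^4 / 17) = -13731840 / 17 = -807755.29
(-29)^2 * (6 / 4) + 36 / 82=103479 / 82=1261.94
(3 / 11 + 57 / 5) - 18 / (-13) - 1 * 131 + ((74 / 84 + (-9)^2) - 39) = -2254103 / 30030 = -75.06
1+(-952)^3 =-862801407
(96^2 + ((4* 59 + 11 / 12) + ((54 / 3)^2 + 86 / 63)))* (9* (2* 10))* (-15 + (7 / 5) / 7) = -182345398 / 7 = -26049342.57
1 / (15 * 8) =1 / 120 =0.01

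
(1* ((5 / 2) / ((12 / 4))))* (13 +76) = 445 / 6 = 74.17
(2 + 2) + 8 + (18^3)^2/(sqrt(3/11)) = 12 + 11337408*sqrt(33) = 65128462.51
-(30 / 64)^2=-225 / 1024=-0.22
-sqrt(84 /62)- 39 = -39- sqrt(1302) /31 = -40.16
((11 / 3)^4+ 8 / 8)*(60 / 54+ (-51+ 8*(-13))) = -20389970 / 729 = -27969.78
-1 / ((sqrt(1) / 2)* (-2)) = 1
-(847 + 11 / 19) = -16104 / 19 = -847.58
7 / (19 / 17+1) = 119 / 36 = 3.31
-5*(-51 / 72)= 85 / 24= 3.54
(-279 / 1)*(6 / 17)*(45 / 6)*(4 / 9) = -5580 / 17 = -328.24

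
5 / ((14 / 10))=25 / 7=3.57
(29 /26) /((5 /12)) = 174 /65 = 2.68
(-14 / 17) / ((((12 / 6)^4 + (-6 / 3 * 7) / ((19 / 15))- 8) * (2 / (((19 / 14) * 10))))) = 1805 / 986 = 1.83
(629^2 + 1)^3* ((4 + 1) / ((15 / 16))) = 990893885263188608 / 3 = 330297961754396202.67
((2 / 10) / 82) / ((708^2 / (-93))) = -31 / 68506080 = -0.00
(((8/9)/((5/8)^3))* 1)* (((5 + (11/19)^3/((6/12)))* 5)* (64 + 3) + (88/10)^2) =1322163810304/192909375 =6853.81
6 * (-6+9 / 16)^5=-14952627621 / 524288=-28519.87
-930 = -930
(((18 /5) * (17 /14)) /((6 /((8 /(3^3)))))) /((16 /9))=17 /140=0.12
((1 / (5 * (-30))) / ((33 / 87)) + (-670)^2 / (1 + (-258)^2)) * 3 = 147750923 / 7322150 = 20.18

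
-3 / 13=-0.23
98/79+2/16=863/632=1.37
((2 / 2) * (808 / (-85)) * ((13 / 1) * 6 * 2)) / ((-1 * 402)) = 21008 / 5695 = 3.69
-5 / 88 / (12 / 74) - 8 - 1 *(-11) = 1399 / 528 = 2.65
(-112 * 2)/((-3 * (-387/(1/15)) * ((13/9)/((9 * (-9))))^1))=0.72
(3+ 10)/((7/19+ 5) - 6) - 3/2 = -265/12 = -22.08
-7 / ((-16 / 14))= 49 / 8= 6.12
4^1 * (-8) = -32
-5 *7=-35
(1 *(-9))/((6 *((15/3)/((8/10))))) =-0.24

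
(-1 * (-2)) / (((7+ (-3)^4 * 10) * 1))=2 / 817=0.00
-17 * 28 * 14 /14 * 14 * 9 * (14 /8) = -104958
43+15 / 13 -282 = -3092 / 13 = -237.85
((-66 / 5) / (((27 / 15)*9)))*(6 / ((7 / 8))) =-352 / 63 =-5.59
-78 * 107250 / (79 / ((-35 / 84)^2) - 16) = -52284375 / 2744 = -19054.07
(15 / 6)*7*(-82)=-1435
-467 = -467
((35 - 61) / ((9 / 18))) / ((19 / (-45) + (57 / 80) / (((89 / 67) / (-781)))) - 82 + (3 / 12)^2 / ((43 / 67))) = 71641440 / 690561223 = 0.10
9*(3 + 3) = 54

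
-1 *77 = -77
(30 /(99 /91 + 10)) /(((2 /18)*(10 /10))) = 24570 /1009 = 24.35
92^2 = 8464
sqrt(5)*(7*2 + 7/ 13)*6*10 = 11340*sqrt(5)/ 13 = 1950.54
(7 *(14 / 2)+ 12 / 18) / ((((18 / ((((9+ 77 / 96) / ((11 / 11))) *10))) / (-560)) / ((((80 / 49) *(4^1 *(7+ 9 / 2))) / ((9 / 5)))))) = -32248070000 / 5103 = -6319433.67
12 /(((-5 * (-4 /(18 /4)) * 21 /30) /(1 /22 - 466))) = -276777 /154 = -1797.25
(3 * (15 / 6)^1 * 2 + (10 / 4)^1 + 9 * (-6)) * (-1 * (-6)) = -219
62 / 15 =4.13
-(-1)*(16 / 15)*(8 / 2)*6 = 128 / 5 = 25.60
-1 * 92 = -92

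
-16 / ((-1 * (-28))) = -4 / 7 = -0.57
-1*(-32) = 32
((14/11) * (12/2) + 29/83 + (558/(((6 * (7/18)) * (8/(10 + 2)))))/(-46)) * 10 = 275795/146993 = 1.88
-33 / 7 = -4.71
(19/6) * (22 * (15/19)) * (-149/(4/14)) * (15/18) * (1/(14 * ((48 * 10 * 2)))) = -8195/4608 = -1.78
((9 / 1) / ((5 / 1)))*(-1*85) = -153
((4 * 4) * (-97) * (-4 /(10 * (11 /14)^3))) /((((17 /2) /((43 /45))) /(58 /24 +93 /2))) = 107493543808 /15273225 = 7038.04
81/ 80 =1.01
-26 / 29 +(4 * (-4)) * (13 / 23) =-6630 / 667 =-9.94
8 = 8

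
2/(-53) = -2/53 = -0.04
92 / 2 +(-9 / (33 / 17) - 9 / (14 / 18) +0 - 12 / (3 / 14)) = -2018 / 77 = -26.21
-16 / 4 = -4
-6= -6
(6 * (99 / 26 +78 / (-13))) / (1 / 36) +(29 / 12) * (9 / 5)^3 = -2986389 / 6500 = -459.44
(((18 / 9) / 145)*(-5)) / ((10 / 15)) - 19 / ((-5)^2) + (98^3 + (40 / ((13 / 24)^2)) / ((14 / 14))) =115336148006 / 122525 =941327.47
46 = 46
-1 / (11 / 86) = -7.82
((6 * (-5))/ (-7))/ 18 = 5/ 21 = 0.24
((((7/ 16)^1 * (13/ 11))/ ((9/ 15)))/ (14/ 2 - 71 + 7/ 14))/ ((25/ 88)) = -91/ 1905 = -0.05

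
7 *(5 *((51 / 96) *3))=55.78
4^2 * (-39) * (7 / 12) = -364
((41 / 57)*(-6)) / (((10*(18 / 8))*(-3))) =164 / 2565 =0.06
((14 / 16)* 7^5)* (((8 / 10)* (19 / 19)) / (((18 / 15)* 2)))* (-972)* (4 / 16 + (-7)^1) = 257298363 / 8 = 32162295.38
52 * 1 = 52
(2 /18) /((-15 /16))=-16 /135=-0.12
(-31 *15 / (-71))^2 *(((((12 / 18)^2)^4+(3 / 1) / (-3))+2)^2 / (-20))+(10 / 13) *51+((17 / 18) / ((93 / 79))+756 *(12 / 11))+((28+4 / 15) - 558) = 711229966630825189 / 2137676536993140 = 332.71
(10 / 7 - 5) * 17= -425 / 7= -60.71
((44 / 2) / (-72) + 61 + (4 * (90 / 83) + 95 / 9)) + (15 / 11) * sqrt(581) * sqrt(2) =15 * sqrt(1162) / 11 + 25095 / 332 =122.07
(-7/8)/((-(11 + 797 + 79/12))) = 0.00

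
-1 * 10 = -10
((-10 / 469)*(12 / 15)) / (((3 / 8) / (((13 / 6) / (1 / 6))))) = -832 / 1407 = -0.59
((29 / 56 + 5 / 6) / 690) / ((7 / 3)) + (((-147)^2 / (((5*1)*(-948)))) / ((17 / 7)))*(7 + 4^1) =-7500524783 / 363254640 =-20.65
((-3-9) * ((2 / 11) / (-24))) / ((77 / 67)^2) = 4489 / 65219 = 0.07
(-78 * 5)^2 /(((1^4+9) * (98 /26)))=197730 /49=4035.31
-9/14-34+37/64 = -15261/448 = -34.06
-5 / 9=-0.56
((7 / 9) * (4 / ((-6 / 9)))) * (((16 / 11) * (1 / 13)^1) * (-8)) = 1792 / 429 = 4.18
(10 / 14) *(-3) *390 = -835.71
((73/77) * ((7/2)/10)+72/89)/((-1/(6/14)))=-0.49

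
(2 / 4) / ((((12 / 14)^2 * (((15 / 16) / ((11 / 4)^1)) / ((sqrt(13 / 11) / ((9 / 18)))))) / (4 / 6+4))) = 686 * sqrt(143) / 405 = 20.26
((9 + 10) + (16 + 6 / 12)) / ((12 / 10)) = 355 / 12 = 29.58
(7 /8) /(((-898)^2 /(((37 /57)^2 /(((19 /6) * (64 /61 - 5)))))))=-584563 /15996013604112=-0.00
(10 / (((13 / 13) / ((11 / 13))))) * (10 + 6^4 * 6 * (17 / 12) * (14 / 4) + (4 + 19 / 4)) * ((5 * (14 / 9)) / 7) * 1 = 14144075 / 39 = 362668.59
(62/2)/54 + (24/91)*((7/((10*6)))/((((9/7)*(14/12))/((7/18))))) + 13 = 5297/390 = 13.58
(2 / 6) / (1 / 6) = 2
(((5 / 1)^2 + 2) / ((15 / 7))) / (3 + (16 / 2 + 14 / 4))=0.87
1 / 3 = 0.33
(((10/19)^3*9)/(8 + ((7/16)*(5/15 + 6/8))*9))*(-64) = -7372800/1076863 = -6.85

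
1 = 1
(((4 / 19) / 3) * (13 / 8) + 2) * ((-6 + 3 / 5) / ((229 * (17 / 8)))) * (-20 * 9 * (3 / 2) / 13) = 468504 / 961571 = 0.49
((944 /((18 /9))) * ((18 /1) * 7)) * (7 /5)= 416304 /5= 83260.80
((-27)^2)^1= 729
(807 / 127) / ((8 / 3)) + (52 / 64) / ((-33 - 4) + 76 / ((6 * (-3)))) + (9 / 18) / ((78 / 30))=25044479 / 9800336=2.56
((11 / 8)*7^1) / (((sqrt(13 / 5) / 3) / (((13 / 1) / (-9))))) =-77*sqrt(65) / 24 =-25.87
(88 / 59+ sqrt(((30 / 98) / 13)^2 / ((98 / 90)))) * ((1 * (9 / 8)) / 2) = 405 * sqrt(5) / 71344+ 99 / 118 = 0.85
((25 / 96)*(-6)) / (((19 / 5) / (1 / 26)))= -125 / 7904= -0.02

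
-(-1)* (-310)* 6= -1860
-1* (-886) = 886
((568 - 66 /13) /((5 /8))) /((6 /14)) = 409808 /195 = 2101.58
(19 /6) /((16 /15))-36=-1057 /32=-33.03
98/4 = 49/2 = 24.50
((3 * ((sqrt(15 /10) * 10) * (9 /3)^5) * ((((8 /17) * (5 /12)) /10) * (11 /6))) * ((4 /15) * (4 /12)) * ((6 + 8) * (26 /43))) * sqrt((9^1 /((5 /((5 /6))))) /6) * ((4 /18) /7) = 1144 * sqrt(6) /731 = 3.83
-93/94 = -0.99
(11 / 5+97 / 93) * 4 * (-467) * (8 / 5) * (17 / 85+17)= -1938057472 / 11625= -166714.62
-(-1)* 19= 19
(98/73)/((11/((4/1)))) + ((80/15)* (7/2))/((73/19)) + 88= 224872/2409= 93.35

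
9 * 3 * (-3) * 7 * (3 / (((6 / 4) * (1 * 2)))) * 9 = -5103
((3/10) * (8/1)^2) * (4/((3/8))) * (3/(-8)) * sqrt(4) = -768/5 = -153.60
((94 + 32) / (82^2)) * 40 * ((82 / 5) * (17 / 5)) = 8568 / 205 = 41.80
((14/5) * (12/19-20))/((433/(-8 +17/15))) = 530656/617025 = 0.86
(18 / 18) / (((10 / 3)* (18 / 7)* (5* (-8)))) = -7 / 2400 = -0.00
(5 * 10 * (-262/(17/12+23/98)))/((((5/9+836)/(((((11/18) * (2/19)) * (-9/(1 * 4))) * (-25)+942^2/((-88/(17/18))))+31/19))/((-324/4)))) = -587929031310600/80417249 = -7310981.64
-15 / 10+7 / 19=-1.13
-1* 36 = -36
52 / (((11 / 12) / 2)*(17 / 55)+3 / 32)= 24960 / 113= 220.88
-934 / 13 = -71.85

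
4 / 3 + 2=10 / 3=3.33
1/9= 0.11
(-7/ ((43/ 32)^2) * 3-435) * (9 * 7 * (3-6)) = 156079791/ 1849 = 84413.08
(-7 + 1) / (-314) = 3 / 157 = 0.02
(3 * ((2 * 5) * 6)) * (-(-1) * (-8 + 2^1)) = -1080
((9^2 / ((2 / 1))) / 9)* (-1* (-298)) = 1341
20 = 20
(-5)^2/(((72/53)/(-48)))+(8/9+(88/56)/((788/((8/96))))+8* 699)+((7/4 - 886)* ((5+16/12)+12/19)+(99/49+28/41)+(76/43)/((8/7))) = -67278135569581/46561901904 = -1444.92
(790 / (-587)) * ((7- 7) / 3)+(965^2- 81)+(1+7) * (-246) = 929176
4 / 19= 0.21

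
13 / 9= 1.44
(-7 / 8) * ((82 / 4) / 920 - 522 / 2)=3361393 / 14720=228.36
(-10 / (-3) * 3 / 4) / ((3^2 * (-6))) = -5 / 108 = -0.05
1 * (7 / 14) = 1 / 2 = 0.50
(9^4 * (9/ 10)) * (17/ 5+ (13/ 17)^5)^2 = 19949403606186134322/ 251999237556125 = 79164.54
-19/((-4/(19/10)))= 361/40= 9.02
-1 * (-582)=582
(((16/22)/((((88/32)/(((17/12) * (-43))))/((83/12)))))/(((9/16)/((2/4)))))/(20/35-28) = 424711/117612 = 3.61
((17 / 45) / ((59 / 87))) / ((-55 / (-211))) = 104023 / 48675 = 2.14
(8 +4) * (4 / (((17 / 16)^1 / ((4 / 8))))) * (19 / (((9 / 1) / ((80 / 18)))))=97280 / 459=211.94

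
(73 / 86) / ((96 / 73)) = 5329 / 8256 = 0.65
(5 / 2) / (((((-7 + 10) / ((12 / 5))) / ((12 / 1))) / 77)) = 1848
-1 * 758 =-758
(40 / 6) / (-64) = -0.10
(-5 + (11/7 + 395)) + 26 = 2923/7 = 417.57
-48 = -48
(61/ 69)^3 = 226981/ 328509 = 0.69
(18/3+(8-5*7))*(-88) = 1848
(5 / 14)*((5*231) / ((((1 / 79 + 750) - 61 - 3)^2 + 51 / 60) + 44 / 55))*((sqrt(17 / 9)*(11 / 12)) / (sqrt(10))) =18879025*sqrt(170) / 704905997436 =0.00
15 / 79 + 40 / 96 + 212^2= 42607487 / 948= 44944.61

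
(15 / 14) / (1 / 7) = 15 / 2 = 7.50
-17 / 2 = -8.50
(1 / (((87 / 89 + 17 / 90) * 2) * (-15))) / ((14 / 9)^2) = -21627 / 1831228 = -0.01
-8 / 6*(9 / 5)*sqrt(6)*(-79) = 948*sqrt(6) / 5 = 464.42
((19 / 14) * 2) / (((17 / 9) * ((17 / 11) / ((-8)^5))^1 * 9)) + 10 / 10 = -6846489 / 2023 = -3384.32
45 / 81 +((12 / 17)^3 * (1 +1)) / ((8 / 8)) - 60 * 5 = -13209431 / 44217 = -298.74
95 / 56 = 1.70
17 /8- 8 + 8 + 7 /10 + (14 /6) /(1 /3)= 393 /40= 9.82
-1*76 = -76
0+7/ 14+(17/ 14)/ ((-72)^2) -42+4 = -2721583/ 72576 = -37.50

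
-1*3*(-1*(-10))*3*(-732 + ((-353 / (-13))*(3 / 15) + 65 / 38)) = 16113609 / 247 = 65237.28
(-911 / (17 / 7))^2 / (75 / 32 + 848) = 1301316128 / 7863979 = 165.48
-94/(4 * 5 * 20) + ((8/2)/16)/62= -179/775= -0.23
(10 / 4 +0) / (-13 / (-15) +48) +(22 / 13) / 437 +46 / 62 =205760095 / 258178726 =0.80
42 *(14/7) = 84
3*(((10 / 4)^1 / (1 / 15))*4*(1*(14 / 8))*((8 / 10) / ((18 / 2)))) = 70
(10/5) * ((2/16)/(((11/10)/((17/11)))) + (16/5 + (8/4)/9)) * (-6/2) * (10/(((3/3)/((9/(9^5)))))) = -0.03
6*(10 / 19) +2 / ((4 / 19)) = 481 / 38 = 12.66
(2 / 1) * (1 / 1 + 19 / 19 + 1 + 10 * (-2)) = -34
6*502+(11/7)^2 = 147709/49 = 3014.47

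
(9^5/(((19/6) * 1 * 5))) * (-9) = -3188646/95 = -33564.69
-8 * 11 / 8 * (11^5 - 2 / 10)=-8857794 / 5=-1771558.80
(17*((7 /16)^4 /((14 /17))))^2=9826162129 /17179869184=0.57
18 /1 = 18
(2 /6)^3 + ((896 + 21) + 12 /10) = 123962 /135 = 918.24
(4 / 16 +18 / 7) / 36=79 / 1008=0.08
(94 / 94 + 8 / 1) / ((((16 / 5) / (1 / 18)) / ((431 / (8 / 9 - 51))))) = -19395 / 14432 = -1.34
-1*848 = -848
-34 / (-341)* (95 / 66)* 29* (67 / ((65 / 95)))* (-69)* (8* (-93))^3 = 18217294410677760 / 1573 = 11581242473412.43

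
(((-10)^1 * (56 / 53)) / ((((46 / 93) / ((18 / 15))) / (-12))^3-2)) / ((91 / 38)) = 114085363783680 / 51714742387451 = 2.21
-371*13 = -4823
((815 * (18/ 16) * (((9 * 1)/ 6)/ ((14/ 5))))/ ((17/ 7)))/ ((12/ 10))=183375/ 1088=168.54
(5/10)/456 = 1/912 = 0.00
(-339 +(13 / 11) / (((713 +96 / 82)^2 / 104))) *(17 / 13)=-443.31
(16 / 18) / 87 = 8 / 783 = 0.01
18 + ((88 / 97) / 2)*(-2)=1658 / 97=17.09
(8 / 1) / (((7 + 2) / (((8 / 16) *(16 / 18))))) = 32 / 81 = 0.40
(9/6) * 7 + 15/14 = 81/7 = 11.57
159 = 159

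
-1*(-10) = 10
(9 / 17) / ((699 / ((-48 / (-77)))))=144 / 304997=0.00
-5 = -5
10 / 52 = 5 / 26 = 0.19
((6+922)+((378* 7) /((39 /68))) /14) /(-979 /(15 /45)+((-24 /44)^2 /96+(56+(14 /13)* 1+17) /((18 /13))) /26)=-31649728 /73866625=-0.43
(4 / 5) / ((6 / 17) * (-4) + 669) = 68 / 56745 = 0.00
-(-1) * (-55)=-55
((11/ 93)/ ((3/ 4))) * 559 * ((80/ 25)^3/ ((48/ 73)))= 459650048/ 104625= 4393.31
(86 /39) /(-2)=-43 /39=-1.10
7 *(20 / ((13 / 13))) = 140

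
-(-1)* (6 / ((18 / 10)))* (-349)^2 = 1218010 / 3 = 406003.33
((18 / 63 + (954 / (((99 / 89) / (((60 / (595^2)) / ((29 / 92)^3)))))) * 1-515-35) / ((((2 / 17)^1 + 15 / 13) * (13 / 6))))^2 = 3859347416170904490760724736 / 98586173197245067867225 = 39146.94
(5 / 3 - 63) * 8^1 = -1472 / 3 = -490.67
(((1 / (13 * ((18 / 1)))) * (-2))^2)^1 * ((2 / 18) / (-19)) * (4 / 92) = -1 / 53838837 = -0.00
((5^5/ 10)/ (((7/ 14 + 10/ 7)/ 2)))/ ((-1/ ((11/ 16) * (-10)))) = 240625/ 108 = 2228.01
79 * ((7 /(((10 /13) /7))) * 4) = 100646 /5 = 20129.20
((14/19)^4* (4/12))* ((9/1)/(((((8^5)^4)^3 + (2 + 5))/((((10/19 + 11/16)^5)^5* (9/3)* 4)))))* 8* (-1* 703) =-11981068399340403532931595510828374997783629764476097100058130495770717/2422309607023430000519640620084034379744716669303234540518707881996747063672639053690211666226087473584525389273759744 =-0.00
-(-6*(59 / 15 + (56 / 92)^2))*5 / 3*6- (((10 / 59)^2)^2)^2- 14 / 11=219546449280709723398 / 854406316419543899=256.96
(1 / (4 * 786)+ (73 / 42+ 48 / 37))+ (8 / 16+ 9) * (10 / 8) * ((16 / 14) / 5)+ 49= 14860901 / 271432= 54.75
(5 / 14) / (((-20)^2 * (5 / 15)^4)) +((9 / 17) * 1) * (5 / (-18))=-1423 / 19040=-0.07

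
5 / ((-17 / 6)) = -30 / 17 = -1.76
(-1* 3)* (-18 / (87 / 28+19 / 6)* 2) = 9072 / 527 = 17.21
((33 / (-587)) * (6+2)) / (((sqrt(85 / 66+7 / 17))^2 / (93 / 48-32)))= 8904753 / 1119409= 7.95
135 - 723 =-588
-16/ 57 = -0.28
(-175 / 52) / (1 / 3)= -525 / 52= -10.10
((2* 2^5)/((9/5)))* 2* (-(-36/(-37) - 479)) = 11319680/333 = 33993.03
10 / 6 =5 / 3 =1.67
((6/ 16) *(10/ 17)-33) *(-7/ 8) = 28.68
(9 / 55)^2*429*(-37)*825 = -350649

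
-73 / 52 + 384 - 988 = -31481 / 52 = -605.40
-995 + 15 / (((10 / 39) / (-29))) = -2691.50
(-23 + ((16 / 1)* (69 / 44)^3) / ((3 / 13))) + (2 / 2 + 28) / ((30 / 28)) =271.45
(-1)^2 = 1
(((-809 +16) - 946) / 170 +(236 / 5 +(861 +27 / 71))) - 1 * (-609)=3638745 / 2414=1507.35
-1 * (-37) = 37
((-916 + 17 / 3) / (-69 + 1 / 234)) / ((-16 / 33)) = -3514797 / 129160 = -27.21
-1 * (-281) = 281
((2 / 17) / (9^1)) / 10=1 / 765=0.00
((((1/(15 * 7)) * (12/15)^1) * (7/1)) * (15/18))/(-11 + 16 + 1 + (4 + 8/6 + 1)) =2/555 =0.00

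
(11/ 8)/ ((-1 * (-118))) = 11/ 944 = 0.01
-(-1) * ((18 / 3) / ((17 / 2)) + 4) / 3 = 80 / 51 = 1.57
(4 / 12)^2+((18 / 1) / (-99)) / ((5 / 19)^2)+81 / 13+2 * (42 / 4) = 795251 / 32175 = 24.72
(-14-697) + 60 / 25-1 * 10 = -718.60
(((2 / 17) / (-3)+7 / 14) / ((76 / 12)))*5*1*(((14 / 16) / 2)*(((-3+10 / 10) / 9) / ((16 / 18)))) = -1645 / 41344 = -0.04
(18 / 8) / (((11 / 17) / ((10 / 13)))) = 765 / 286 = 2.67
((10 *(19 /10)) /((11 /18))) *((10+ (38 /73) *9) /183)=122208 /48983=2.49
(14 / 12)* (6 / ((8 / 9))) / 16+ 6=831 / 128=6.49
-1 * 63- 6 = -69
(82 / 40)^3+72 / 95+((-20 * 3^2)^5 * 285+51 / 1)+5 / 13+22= -106412911487836470913 / 1976000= -53852687999917.24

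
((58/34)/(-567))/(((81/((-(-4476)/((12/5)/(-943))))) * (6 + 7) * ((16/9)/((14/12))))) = 51002155/15466464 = 3.30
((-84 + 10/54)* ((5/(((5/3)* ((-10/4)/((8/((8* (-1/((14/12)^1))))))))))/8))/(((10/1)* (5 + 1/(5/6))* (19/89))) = -45479/41040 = -1.11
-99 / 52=-1.90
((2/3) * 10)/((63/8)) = 160/189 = 0.85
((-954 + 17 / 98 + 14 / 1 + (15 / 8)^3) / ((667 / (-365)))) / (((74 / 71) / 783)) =16382188267065 / 42699776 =383659.82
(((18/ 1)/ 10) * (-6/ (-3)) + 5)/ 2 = 43/ 10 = 4.30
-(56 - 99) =43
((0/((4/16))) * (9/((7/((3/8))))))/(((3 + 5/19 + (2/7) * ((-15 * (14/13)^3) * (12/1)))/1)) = 0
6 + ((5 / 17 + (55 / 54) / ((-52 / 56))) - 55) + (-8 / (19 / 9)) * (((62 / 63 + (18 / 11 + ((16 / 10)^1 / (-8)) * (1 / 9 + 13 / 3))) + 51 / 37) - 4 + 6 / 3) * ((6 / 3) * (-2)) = -10651814479 / 322999677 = -32.98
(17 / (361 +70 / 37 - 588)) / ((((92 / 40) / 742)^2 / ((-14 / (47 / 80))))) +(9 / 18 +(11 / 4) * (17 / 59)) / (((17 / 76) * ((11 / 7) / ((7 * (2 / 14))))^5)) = 187297.29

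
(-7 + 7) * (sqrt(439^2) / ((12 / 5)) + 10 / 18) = 0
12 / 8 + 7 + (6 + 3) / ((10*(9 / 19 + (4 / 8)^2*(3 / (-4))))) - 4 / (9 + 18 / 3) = 9899 / 870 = 11.38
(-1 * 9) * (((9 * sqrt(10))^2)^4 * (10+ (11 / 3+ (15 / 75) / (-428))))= -5665185240565500 / 107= -52945656453883.18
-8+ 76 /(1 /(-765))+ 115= -58033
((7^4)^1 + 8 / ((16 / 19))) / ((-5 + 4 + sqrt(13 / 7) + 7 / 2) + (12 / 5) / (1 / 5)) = 326221 / 1945 - 3214 *sqrt(91) / 1945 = 151.96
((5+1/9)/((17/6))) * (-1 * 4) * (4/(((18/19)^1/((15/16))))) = -4370/153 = -28.56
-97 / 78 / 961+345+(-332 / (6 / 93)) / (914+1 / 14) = 325535431009 / 959237526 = 339.37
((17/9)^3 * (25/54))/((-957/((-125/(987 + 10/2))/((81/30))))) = 76765625/504520324704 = 0.00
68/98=34/49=0.69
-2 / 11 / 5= -2 / 55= -0.04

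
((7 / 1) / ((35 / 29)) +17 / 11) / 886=202 / 24365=0.01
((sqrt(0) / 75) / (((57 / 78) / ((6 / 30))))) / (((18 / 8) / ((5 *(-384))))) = 0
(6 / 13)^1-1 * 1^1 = -7 / 13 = -0.54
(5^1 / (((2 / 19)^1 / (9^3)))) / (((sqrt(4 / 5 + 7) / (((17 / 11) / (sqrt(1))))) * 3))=130815 * sqrt(195) / 286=6387.18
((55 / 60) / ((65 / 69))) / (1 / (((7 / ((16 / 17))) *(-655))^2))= 307416405065 / 13312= 23093179.47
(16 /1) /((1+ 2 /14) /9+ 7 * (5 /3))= 1008 /743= 1.36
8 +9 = 17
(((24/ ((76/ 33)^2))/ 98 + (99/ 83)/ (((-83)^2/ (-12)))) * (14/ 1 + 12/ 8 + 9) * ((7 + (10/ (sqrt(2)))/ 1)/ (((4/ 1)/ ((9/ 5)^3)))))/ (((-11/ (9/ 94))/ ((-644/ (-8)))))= -171313179584211 * sqrt(2)/ 31044832092800 - 1199192257089477/ 155224160464000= -15.53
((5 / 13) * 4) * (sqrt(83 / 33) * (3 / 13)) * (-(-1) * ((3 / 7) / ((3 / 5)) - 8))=-1020 * sqrt(2739) / 13013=-4.10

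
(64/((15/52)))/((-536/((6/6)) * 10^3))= -0.00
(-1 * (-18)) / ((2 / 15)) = 135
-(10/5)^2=-4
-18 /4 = -9 /2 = -4.50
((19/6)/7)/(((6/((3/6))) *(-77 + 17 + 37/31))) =-0.00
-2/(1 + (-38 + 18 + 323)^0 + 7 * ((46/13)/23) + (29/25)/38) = -24700/38377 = -0.64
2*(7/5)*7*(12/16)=147/10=14.70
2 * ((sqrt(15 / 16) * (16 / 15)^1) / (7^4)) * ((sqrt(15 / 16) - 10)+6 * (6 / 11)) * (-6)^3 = -432 / 2401+42624 * sqrt(15) / 132055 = 1.07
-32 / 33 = -0.97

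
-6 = -6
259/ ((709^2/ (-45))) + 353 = 177434738/ 502681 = 352.98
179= 179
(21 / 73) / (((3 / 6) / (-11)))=-6.33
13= 13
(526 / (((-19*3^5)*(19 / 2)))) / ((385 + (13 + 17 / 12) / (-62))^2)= -64702208 / 798754907681883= -0.00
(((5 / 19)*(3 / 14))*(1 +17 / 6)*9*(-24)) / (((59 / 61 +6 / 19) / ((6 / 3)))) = -757620 / 10409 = -72.79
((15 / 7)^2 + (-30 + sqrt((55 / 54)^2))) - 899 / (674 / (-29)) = 6371819 / 445851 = 14.29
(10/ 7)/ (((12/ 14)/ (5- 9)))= -20/ 3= -6.67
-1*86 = -86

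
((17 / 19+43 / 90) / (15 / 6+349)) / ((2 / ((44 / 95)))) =51634 / 57101175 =0.00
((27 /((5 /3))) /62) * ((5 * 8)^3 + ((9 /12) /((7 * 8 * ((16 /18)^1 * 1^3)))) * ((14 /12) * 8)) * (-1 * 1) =-331776729 /19840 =-16722.62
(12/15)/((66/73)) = 146/165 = 0.88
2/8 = 1/4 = 0.25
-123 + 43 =-80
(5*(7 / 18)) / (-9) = -35 / 162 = -0.22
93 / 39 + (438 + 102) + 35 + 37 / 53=398299 / 689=578.08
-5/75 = -1/15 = -0.07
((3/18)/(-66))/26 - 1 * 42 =-42.00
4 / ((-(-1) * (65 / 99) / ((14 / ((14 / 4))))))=1584 / 65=24.37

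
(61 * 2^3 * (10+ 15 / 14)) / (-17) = -37820 / 119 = -317.82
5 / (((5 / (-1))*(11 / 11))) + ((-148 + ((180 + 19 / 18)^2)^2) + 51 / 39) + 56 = 1466495575779901 / 1364688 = 1074601356.34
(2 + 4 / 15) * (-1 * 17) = -578 / 15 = -38.53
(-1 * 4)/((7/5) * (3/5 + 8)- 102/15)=-100/131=-0.76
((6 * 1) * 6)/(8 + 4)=3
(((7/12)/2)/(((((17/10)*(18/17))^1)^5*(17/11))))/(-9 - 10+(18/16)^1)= -21875/39149487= -0.00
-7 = -7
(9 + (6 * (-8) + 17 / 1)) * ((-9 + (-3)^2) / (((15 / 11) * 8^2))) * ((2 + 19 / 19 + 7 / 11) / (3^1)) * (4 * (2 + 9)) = 0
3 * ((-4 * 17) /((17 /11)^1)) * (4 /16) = -33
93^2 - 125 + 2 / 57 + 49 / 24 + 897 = 4296923 / 456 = 9423.08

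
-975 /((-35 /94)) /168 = 3055 /196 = 15.59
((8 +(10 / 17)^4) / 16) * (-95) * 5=-40266225 / 167042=-241.05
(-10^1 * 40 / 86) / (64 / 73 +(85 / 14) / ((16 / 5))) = -3270400 / 1950523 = -1.68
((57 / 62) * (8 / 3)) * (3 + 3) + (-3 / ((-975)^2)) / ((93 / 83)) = 433484917 / 29469375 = 14.71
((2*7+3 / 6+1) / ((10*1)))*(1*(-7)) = -217 / 20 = -10.85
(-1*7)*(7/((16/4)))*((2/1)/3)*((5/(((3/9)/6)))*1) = -735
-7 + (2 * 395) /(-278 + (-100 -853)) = -9407 /1231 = -7.64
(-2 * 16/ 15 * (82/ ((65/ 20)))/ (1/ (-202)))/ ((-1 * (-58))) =1060096/ 5655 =187.46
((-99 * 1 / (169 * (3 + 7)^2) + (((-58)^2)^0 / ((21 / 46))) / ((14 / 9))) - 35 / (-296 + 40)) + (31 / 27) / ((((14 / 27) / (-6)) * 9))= 9990233 / 158995200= 0.06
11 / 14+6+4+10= 291 / 14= 20.79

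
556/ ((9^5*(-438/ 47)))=-13066/ 12931731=-0.00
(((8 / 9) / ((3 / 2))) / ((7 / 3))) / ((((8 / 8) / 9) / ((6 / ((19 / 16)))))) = 1536 / 133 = 11.55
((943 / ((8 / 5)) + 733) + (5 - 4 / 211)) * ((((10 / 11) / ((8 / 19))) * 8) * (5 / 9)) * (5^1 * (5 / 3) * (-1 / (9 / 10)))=-14781584375 / 125334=-117937.55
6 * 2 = 12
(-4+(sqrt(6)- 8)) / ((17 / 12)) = -144 / 17+12 * sqrt(6) / 17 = -6.74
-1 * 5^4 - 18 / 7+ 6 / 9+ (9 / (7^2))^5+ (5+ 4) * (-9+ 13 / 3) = -566846940382 / 847425747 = -668.90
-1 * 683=-683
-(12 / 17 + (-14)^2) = -3344 / 17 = -196.71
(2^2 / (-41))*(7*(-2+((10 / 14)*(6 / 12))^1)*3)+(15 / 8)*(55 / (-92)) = 67743 / 30176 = 2.24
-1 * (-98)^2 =-9604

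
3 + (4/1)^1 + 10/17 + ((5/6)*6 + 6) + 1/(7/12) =20.30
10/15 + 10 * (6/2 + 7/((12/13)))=213/2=106.50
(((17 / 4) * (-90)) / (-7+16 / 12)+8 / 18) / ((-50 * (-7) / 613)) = 749699 / 6300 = 119.00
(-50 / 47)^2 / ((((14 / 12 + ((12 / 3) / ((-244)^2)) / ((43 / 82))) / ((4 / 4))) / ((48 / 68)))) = 1800033750 / 2629047977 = 0.68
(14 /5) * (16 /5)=224 /25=8.96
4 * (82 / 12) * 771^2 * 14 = 227472756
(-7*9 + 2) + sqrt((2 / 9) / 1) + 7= -54 + sqrt(2) / 3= -53.53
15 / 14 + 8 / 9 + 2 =499 / 126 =3.96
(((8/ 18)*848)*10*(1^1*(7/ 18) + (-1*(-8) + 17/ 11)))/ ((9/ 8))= 266882560/ 8019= 33281.28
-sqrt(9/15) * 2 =-2 * sqrt(15)/5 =-1.55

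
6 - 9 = -3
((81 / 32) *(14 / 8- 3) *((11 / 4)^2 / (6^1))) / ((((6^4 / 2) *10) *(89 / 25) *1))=-3025 / 17498112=-0.00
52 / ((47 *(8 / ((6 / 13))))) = 3 / 47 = 0.06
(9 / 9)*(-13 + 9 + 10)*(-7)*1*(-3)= 126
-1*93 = -93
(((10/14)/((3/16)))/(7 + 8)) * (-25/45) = -80/567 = -0.14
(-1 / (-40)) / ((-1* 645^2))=-1 / 16641000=-0.00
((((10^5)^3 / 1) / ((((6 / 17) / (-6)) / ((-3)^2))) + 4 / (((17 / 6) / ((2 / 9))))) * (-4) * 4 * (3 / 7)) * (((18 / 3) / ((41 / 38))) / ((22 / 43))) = 87429270857142856963584 / 7667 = 11403322141273360762.17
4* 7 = 28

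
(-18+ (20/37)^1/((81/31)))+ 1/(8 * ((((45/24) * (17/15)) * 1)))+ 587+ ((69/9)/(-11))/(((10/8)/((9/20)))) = 7972451969/14010975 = 569.01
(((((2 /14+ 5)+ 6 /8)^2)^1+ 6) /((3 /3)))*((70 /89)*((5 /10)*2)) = 159645 /4984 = 32.03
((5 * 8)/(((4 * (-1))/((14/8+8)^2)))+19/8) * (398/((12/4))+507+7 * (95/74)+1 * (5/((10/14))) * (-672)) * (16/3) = 6829577182/333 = 20509240.79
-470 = -470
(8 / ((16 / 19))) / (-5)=-1.90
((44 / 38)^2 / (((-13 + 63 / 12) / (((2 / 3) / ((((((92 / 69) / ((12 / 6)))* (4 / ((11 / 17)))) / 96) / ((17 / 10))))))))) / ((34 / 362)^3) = -1515357172032 / 274906915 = -5512.26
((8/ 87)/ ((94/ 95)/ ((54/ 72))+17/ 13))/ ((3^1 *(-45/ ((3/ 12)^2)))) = -247/ 15241878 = -0.00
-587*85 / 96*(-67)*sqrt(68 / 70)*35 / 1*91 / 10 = 60841963*sqrt(1190) / 192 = 10931392.03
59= 59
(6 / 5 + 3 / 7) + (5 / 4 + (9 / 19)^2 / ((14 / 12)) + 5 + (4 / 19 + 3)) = 570163 / 50540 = 11.28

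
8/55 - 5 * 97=-26667/55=-484.85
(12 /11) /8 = 3 /22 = 0.14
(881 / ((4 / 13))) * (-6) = -17179.50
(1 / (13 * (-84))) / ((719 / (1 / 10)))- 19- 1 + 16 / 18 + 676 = 15472649917 / 23554440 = 656.89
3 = 3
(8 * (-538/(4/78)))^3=-591181209994752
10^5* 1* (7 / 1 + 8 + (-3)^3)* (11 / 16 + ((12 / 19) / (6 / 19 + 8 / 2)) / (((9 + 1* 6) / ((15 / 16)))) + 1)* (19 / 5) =-317205000 / 41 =-7736707.32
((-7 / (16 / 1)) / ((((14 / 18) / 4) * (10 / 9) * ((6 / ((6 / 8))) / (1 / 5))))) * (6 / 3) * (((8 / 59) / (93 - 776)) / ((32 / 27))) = 2187 / 128950400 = 0.00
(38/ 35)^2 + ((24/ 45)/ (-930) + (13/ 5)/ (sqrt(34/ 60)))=80536/ 68355 + 13 * sqrt(510)/ 85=4.63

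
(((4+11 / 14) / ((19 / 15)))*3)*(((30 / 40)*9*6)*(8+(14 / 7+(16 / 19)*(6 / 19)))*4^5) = 231695562240 / 48013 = 4825683.92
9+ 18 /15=51 /5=10.20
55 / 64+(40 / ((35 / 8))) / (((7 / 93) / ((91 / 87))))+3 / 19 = 31614183 / 246848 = 128.07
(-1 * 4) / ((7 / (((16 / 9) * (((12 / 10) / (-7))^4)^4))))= -20061226008576 / 35496599424317474365234375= -0.00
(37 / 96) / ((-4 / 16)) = -37 / 24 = -1.54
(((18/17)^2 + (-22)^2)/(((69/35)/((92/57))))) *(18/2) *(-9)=-176652000/5491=-32171.19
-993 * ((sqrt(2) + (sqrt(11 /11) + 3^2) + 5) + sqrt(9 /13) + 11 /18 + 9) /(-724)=36.84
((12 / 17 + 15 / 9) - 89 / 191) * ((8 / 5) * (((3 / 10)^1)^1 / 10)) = 37144 / 405875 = 0.09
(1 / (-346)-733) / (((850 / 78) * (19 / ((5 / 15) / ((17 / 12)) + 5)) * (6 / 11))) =-3227809013 / 94994300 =-33.98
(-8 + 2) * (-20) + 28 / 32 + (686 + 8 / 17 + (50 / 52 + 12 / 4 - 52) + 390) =2031975 / 1768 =1149.31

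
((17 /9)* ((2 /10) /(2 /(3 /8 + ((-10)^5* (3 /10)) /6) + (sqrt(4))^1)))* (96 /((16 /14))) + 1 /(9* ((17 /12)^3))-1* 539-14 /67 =-103324695258739 /197448286785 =-523.30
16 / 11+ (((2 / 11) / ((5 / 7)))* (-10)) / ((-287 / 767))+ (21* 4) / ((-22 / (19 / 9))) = 266 / 1353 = 0.20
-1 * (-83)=83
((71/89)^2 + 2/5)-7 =-236188/39605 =-5.96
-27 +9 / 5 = -126 / 5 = -25.20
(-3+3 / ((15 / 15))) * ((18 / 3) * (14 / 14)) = 0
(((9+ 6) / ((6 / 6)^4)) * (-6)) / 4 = -45 / 2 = -22.50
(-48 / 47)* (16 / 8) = -96 / 47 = -2.04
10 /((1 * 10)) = 1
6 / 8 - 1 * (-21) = 87 / 4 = 21.75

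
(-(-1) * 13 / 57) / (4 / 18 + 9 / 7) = 273 / 1805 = 0.15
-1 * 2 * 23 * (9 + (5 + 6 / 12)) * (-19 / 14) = 12673 / 14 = 905.21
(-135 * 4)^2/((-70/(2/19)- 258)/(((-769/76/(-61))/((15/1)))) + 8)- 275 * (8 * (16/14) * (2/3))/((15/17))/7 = -274.88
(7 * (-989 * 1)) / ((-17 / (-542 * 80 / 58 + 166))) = -236842.43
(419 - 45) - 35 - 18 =321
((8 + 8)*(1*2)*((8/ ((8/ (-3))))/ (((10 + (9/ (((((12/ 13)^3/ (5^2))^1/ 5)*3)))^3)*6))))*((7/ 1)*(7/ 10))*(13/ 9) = -108206751744/ 103559573744601925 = -0.00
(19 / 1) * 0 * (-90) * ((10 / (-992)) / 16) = 0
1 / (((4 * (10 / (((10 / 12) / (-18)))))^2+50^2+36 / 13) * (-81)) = -13 / 788695704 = -0.00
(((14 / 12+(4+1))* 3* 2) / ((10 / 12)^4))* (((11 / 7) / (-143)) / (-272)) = 2997 / 966875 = 0.00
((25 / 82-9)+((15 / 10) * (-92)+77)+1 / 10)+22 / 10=-13816 / 205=-67.40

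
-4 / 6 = -2 / 3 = -0.67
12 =12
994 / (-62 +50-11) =-43.22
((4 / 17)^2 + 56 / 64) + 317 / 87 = 4.57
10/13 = 0.77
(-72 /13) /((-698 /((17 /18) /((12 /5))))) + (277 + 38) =8575015 /27222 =315.00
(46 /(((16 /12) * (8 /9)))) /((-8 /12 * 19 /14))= -13041 /304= -42.90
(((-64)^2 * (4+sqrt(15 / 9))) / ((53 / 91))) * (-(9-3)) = -8945664 / 53-745472 * sqrt(15) / 53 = -223261.60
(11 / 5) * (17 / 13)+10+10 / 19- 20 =-8147 / 1235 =-6.60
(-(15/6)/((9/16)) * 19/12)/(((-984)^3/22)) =1045/6431156352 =0.00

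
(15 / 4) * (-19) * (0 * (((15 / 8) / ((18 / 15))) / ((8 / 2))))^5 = 0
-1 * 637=-637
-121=-121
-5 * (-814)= 4070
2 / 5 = 0.40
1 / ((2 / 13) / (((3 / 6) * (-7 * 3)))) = -273 / 4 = -68.25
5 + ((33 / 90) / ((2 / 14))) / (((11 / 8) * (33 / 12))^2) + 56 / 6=96583 / 6655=14.51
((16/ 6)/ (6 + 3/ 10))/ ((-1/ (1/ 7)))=-80/ 1323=-0.06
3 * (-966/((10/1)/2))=-2898/5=-579.60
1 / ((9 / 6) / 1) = 2 / 3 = 0.67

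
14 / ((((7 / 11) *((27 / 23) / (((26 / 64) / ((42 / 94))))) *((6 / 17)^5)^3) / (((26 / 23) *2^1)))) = 250098489279567135281789 / 1066379545018368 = 234530463.80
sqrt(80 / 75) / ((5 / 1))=4*sqrt(15) / 75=0.21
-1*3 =-3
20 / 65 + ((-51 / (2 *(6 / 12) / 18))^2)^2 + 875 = 9232388633667 / 13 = 710183741051.31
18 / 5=3.60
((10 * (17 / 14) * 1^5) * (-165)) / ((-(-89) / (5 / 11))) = -6375 / 623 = -10.23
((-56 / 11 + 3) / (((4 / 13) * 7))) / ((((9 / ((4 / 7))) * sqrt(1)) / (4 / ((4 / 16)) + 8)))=-2392 / 1617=-1.48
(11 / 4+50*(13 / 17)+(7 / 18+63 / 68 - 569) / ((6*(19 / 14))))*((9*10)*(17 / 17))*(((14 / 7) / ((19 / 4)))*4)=-80178400 / 18411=-4354.92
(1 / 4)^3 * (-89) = -89 / 64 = -1.39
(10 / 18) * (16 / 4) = 20 / 9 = 2.22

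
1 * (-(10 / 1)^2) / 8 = -25 / 2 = -12.50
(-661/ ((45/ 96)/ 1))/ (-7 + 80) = -21152/ 1095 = -19.32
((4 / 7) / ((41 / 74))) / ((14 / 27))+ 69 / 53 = 350409 / 106477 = 3.29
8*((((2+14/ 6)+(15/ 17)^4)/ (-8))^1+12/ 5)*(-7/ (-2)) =49.91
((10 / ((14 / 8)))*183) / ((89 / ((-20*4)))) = -585600 / 623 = -939.97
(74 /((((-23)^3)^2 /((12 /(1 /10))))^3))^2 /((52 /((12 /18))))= 2725208064000000 /136818696640264175665404072564353207561219169970093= 0.00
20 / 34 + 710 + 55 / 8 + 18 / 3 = 98391 / 136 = 723.46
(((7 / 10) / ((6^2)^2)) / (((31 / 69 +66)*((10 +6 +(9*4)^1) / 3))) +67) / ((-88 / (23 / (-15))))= 75580502929 / 64741248000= 1.17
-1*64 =-64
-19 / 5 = -3.80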